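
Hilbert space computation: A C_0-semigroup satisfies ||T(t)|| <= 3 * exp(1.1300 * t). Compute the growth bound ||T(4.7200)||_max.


||T(4.7200)|| <= 3 * exp(1.1300 * 4.7200)
= 3 * exp(5.3336)
= 3 * 207.1825
= 621.5475

621.5475


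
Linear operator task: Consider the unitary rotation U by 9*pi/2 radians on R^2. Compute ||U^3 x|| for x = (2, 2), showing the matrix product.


U is a rotation by theta = 9*pi/2
U^3 = rotation by 3*theta = 27*pi/2 = 3*pi/2 (mod 2*pi)
cos(3*pi/2) = 0.0000, sin(3*pi/2) = -1.0000
U^3 x = (0.0000 * 2 - -1.0000 * 2, -1.0000 * 2 + 0.0000 * 2)
= (2.0000, -2.0000)
||U^3 x|| = sqrt(2.0000^2 + (-2.0000)^2) = sqrt(8.0000) = 2.8284

2.8284


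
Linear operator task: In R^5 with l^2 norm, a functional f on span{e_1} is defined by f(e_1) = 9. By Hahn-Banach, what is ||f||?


The norm of f is given by ||f|| = sup_{||x||=1} |f(x)|.
On span{e_1}, ||e_1|| = 1, so ||f|| = |f(e_1)| / ||e_1||
= |9| / 1 = 9.0000

9.0000


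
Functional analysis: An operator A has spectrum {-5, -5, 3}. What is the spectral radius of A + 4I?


Spectrum of A + 4I = {-1, -1, 7}
Spectral radius = max |lambda| over the shifted spectrum
= max(1, 1, 7) = 7

7


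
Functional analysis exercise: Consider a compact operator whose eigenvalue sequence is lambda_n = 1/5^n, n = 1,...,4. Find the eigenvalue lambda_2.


The eigenvalue formula gives lambda_2 = 1/5^2
= 1/25
= 0.0400

0.0400


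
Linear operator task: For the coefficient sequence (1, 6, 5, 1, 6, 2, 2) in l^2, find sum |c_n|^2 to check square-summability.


sum |c_n|^2 = 1^2 + 6^2 + 5^2 + 1^2 + 6^2 + 2^2 + 2^2
= 1 + 36 + 25 + 1 + 36 + 4 + 4
= 107

107


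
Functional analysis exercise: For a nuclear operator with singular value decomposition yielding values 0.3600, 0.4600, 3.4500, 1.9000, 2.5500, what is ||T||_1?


The nuclear norm is the sum of all singular values.
||T||_1 = 0.3600 + 0.4600 + 3.4500 + 1.9000 + 2.5500
= 8.7200

8.7200


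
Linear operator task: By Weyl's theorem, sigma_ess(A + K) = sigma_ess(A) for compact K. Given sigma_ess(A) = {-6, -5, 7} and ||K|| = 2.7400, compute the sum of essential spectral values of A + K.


By Weyl's theorem, the essential spectrum is invariant under compact perturbations.
sigma_ess(A + K) = sigma_ess(A) = {-6, -5, 7}
Sum = -6 + -5 + 7 = -4

-4


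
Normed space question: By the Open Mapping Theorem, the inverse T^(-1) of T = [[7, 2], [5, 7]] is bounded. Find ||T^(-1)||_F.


det(T) = 7*7 - 2*5 = 39
T^(-1) = (1/39) * [[7, -2], [-5, 7]] = [[0.1795, -0.0513], [-0.1282, 0.1795]]
||T^(-1)||_F^2 = 0.1795^2 + (-0.0513)^2 + (-0.1282)^2 + 0.1795^2 = 0.0835
||T^(-1)||_F = sqrt(0.0835) = 0.2890

0.2890


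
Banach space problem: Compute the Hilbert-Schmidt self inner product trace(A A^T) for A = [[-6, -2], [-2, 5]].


trace(A * A^T) = sum of squares of all entries
= (-6)^2 + (-2)^2 + (-2)^2 + 5^2
= 36 + 4 + 4 + 25
= 69

69


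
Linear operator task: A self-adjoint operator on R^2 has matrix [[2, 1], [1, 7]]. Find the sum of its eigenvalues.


For a self-adjoint (symmetric) matrix, the eigenvalues are real.
The sum of eigenvalues equals the trace of the matrix.
trace = 2 + 7 = 9

9


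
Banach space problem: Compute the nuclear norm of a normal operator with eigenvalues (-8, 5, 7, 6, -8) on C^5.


For a normal operator, singular values equal |eigenvalues|.
Trace norm = sum |lambda_i| = 8 + 5 + 7 + 6 + 8
= 34

34


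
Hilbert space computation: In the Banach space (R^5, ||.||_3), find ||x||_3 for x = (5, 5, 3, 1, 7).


The l^3 norm = (sum |x_i|^3)^(1/3)
Sum of 3th powers = 125 + 125 + 27 + 1 + 343 = 621
||x||_3 = (621)^(1/3) = 8.5316

8.5316


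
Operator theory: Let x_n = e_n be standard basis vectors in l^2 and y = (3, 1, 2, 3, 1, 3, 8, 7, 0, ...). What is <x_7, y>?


x_7 = e_7 is the standard basis vector with 1 in position 7.
<x_7, y> = y_7 = 8
As n -> infinity, <x_n, y> -> 0, confirming weak convergence of (x_n) to 0.

8


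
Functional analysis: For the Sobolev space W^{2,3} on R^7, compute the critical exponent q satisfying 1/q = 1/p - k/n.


Using the Sobolev embedding formula: 1/q = 1/p - k/n
1/q = 1/3 - 2/7 = 1/21
q = 1/(1/21) = 21

21.0000


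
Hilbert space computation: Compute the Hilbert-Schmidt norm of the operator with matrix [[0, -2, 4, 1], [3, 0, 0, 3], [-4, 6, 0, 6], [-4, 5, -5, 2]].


The Hilbert-Schmidt norm is sqrt(sum of squares of all entries).
Sum of squares = 0^2 + (-2)^2 + 4^2 + 1^2 + 3^2 + 0^2 + 0^2 + 3^2 + (-4)^2 + 6^2 + 0^2 + 6^2 + (-4)^2 + 5^2 + (-5)^2 + 2^2
= 0 + 4 + 16 + 1 + 9 + 0 + 0 + 9 + 16 + 36 + 0 + 36 + 16 + 25 + 25 + 4 = 197
||T||_HS = sqrt(197) = 14.0357

14.0357


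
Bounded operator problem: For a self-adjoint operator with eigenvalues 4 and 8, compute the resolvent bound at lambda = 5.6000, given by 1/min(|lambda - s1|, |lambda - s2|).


dist(5.6000, {4, 8}) = min(|5.6000 - 4|, |5.6000 - 8|)
= min(1.6000, 2.4000) = 1.6000
Resolvent bound = 1/1.6000 = 0.6250

0.6250


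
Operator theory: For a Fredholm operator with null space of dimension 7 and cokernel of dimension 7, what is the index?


The Fredholm index is defined as ind(T) = dim(ker T) - dim(coker T)
= 7 - 7
= 0

0


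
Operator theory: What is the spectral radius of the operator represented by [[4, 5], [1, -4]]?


For a 2x2 matrix, eigenvalues satisfy lambda^2 - (trace)*lambda + det = 0
trace = 4 + -4 = 0
det = 4*-4 - 5*1 = -21
discriminant = 0^2 - 4*(-21) = 84
spectral radius = max |eigenvalue| = 4.5826

4.5826


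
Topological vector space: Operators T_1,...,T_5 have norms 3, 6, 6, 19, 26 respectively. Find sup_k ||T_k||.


By the Uniform Boundedness Principle, the supremum of norms is finite.
sup_k ||T_k|| = max(3, 6, 6, 19, 26) = 26

26


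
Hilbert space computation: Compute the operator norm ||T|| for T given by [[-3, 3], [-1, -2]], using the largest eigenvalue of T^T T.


A^T A = [[10, -7], [-7, 13]]
trace(A^T A) = 23, det(A^T A) = 81
discriminant = 23^2 - 4*81 = 205
Largest eigenvalue of A^T A = (trace + sqrt(disc))/2 = 18.6589
||T|| = sqrt(18.6589) = 4.3196

4.3196


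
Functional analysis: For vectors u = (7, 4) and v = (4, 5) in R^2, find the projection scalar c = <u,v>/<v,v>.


Computing <u,v> = 7*4 + 4*5 = 48
Computing <v,v> = 4^2 + 5^2 = 41
Projection coefficient = 48/41 = 1.1707

1.1707


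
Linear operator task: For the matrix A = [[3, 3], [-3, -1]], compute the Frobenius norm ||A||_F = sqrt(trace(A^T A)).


||A||_F^2 = sum a_ij^2
= 3^2 + 3^2 + (-3)^2 + (-1)^2
= 9 + 9 + 9 + 1 = 28
||A||_F = sqrt(28) = 5.2915

5.2915


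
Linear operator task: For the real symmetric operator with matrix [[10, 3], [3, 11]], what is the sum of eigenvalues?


For a self-adjoint (symmetric) matrix, the eigenvalues are real.
The sum of eigenvalues equals the trace of the matrix.
trace = 10 + 11 = 21

21


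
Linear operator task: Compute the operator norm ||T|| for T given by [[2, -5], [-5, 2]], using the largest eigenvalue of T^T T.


A^T A = [[29, -20], [-20, 29]]
trace(A^T A) = 58, det(A^T A) = 441
discriminant = 58^2 - 4*441 = 1600
Largest eigenvalue of A^T A = (trace + sqrt(disc))/2 = 49.0000
||T|| = sqrt(49.0000) = 7.0000

7.0000


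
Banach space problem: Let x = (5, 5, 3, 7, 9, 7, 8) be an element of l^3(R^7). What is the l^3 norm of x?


The l^3 norm = (sum |x_i|^3)^(1/3)
Sum of 3th powers = 125 + 125 + 27 + 343 + 729 + 343 + 512 = 2204
||x||_3 = (2204)^(1/3) = 13.0138

13.0138


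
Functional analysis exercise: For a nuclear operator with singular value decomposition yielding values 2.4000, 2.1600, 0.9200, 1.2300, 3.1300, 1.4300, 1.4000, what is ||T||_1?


The nuclear norm is the sum of all singular values.
||T||_1 = 2.4000 + 2.1600 + 0.9200 + 1.2300 + 3.1300 + 1.4300 + 1.4000
= 12.6700

12.6700


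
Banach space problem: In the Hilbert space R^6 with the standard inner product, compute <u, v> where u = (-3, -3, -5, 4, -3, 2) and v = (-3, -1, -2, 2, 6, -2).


Computing the standard inner product <u, v> = sum u_i * v_i
= -3*-3 + -3*-1 + -5*-2 + 4*2 + -3*6 + 2*-2
= 9 + 3 + 10 + 8 + -18 + -4
= 8

8


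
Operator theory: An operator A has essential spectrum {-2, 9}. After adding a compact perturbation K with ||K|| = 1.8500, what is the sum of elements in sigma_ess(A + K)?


By Weyl's theorem, the essential spectrum is invariant under compact perturbations.
sigma_ess(A + K) = sigma_ess(A) = {-2, 9}
Sum = -2 + 9 = 7

7


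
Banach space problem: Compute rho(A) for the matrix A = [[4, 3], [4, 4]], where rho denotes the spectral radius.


For a 2x2 matrix, eigenvalues satisfy lambda^2 - (trace)*lambda + det = 0
trace = 4 + 4 = 8
det = 4*4 - 3*4 = 4
discriminant = 8^2 - 4*(4) = 48
spectral radius = max |eigenvalue| = 7.4641

7.4641


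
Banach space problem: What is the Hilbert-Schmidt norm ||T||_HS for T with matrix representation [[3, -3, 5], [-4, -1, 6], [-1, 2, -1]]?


The Hilbert-Schmidt norm is sqrt(sum of squares of all entries).
Sum of squares = 3^2 + (-3)^2 + 5^2 + (-4)^2 + (-1)^2 + 6^2 + (-1)^2 + 2^2 + (-1)^2
= 9 + 9 + 25 + 16 + 1 + 36 + 1 + 4 + 1 = 102
||T||_HS = sqrt(102) = 10.0995

10.0995


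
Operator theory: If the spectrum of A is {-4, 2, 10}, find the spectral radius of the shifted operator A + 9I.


Spectrum of A + 9I = {5, 11, 19}
Spectral radius = max |lambda| over the shifted spectrum
= max(5, 11, 19) = 19

19


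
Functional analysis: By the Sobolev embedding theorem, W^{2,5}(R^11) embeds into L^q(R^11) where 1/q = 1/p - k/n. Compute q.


Using the Sobolev embedding formula: 1/q = 1/p - k/n
1/q = 1/5 - 2/11 = 1/55
q = 1/(1/55) = 55

55.0000


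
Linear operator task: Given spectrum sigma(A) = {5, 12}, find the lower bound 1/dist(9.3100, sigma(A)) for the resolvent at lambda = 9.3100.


dist(9.3100, {5, 12}) = min(|9.3100 - 5|, |9.3100 - 12|)
= min(4.3100, 2.6900) = 2.6900
Resolvent bound = 1/2.6900 = 0.3717

0.3717


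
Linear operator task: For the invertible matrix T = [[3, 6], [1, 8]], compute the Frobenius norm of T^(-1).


det(T) = 3*8 - 6*1 = 18
T^(-1) = (1/18) * [[8, -6], [-1, 3]] = [[0.4444, -0.3333], [-0.0556, 0.1667]]
||T^(-1)||_F^2 = 0.4444^2 + (-0.3333)^2 + (-0.0556)^2 + 0.1667^2 = 0.3395
||T^(-1)||_F = sqrt(0.3395) = 0.5827

0.5827


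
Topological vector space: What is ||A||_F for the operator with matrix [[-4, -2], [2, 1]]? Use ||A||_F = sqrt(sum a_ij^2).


||A||_F^2 = sum a_ij^2
= (-4)^2 + (-2)^2 + 2^2 + 1^2
= 16 + 4 + 4 + 1 = 25
||A||_F = sqrt(25) = 5.0000

5.0000


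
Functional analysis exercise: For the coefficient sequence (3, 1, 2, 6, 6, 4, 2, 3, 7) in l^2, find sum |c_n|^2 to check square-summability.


sum |c_n|^2 = 3^2 + 1^2 + 2^2 + 6^2 + 6^2 + 4^2 + 2^2 + 3^2 + 7^2
= 9 + 1 + 4 + 36 + 36 + 16 + 4 + 9 + 49
= 164

164


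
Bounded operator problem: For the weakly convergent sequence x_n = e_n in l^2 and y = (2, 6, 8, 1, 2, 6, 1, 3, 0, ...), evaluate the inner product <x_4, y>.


x_4 = e_4 is the standard basis vector with 1 in position 4.
<x_4, y> = y_4 = 1
As n -> infinity, <x_n, y> -> 0, confirming weak convergence of (x_n) to 0.

1


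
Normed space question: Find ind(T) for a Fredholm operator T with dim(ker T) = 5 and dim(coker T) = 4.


The Fredholm index is defined as ind(T) = dim(ker T) - dim(coker T)
= 5 - 4
= 1

1


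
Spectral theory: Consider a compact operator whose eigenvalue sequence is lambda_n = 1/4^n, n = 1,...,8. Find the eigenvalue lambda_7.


The eigenvalue formula gives lambda_7 = 1/4^7
= 1/16384
= 6.1035e-05

6.1035e-05


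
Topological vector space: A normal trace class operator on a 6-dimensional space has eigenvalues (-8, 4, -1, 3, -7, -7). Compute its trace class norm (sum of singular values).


For a normal operator, singular values equal |eigenvalues|.
Trace norm = sum |lambda_i| = 8 + 4 + 1 + 3 + 7 + 7
= 30

30


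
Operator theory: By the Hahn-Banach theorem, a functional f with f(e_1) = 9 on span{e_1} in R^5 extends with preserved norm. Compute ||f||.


The norm of f is given by ||f|| = sup_{||x||=1} |f(x)|.
On span{e_1}, ||e_1|| = 1, so ||f|| = |f(e_1)| / ||e_1||
= |9| / 1 = 9.0000

9.0000


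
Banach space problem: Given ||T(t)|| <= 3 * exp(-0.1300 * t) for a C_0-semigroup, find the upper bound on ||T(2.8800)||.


||T(2.8800)|| <= 3 * exp(-0.1300 * 2.8800)
= 3 * exp(-0.3744)
= 3 * 0.6877
= 2.0631

2.0631


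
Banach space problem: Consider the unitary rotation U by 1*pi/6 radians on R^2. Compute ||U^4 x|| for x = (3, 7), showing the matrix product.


U is a rotation by theta = 1*pi/6
U^4 = rotation by 4*theta = 4*pi/6
cos(4*pi/6) = -0.5000, sin(4*pi/6) = 0.8660
U^4 x = (-0.5000 * 3 - 0.8660 * 7, 0.8660 * 3 + -0.5000 * 7)
= (-7.5622, -0.9019)
||U^4 x|| = sqrt((-7.5622)^2 + (-0.9019)^2) = sqrt(58.0000) = 7.6158

7.6158


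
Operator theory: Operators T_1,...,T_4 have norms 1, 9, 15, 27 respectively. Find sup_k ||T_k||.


By the Uniform Boundedness Principle, the supremum of norms is finite.
sup_k ||T_k|| = max(1, 9, 15, 27) = 27

27


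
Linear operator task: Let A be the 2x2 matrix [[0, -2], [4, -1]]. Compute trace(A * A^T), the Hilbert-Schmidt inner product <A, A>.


trace(A * A^T) = sum of squares of all entries
= 0^2 + (-2)^2 + 4^2 + (-1)^2
= 0 + 4 + 16 + 1
= 21

21


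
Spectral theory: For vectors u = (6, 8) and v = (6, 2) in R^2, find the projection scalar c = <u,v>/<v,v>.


Computing <u,v> = 6*6 + 8*2 = 52
Computing <v,v> = 6^2 + 2^2 = 40
Projection coefficient = 52/40 = 1.3000

1.3000


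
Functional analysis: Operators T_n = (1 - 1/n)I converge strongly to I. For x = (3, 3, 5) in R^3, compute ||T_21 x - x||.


T_21 x - x = (1 - 1/21)x - x = -x/21
||x|| = sqrt(43) = 6.5574
||T_21 x - x|| = ||x||/21 = 6.5574/21 = 0.3123

0.3123


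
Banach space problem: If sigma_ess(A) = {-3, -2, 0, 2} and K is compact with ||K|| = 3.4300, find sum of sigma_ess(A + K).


By Weyl's theorem, the essential spectrum is invariant under compact perturbations.
sigma_ess(A + K) = sigma_ess(A) = {-3, -2, 0, 2}
Sum = -3 + -2 + 0 + 2 = -3

-3


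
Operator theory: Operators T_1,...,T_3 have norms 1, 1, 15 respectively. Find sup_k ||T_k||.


By the Uniform Boundedness Principle, the supremum of norms is finite.
sup_k ||T_k|| = max(1, 1, 15) = 15

15


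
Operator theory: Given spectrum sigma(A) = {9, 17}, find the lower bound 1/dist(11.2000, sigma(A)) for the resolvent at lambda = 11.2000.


dist(11.2000, {9, 17}) = min(|11.2000 - 9|, |11.2000 - 17|)
= min(2.2000, 5.8000) = 2.2000
Resolvent bound = 1/2.2000 = 0.4545

0.4545


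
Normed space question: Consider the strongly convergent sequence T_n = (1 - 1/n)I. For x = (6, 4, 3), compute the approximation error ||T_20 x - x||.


T_20 x - x = (1 - 1/20)x - x = -x/20
||x|| = sqrt(61) = 7.8102
||T_20 x - x|| = ||x||/20 = 7.8102/20 = 0.3905

0.3905


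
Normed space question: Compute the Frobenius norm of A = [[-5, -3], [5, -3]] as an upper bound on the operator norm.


||A||_F^2 = sum a_ij^2
= (-5)^2 + (-3)^2 + 5^2 + (-3)^2
= 25 + 9 + 25 + 9 = 68
||A||_F = sqrt(68) = 8.2462

8.2462


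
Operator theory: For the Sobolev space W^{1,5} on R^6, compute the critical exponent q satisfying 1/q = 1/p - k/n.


Using the Sobolev embedding formula: 1/q = 1/p - k/n
1/q = 1/5 - 1/6 = 1/30
q = 1/(1/30) = 30

30.0000


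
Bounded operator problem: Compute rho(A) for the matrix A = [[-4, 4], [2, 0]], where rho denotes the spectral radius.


For a 2x2 matrix, eigenvalues satisfy lambda^2 - (trace)*lambda + det = 0
trace = -4 + 0 = -4
det = -4*0 - 4*2 = -8
discriminant = (-4)^2 - 4*(-8) = 48
spectral radius = max |eigenvalue| = 5.4641

5.4641


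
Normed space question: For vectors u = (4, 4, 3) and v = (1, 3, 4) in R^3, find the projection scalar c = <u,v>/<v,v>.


Computing <u,v> = 4*1 + 4*3 + 3*4 = 28
Computing <v,v> = 1^2 + 3^2 + 4^2 = 26
Projection coefficient = 28/26 = 1.0769

1.0769


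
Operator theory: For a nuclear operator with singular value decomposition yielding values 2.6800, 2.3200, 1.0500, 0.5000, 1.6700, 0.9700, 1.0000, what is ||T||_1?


The nuclear norm is the sum of all singular values.
||T||_1 = 2.6800 + 2.3200 + 1.0500 + 0.5000 + 1.6700 + 0.9700 + 1.0000
= 10.1900

10.1900


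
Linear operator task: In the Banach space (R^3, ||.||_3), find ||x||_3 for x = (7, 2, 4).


The l^3 norm = (sum |x_i|^3)^(1/3)
Sum of 3th powers = 343 + 8 + 64 = 415
||x||_3 = (415)^(1/3) = 7.4590

7.4590


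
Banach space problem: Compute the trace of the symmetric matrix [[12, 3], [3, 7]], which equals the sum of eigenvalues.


For a self-adjoint (symmetric) matrix, the eigenvalues are real.
The sum of eigenvalues equals the trace of the matrix.
trace = 12 + 7 = 19

19


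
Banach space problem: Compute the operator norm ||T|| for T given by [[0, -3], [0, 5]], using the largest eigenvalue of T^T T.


A^T A = [[0, 0], [0, 34]]
trace(A^T A) = 34, det(A^T A) = 0
discriminant = 34^2 - 4*0 = 1156
Largest eigenvalue of A^T A = (trace + sqrt(disc))/2 = 34.0000
||T|| = sqrt(34.0000) = 5.8310

5.8310


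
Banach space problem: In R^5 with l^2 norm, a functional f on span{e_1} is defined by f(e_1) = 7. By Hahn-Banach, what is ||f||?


The norm of f is given by ||f|| = sup_{||x||=1} |f(x)|.
On span{e_1}, ||e_1|| = 1, so ||f|| = |f(e_1)| / ||e_1||
= |7| / 1 = 7.0000

7.0000


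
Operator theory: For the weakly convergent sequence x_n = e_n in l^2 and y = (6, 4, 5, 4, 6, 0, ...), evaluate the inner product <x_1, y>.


x_1 = e_1 is the standard basis vector with 1 in position 1.
<x_1, y> = y_1 = 6
As n -> infinity, <x_n, y> -> 0, confirming weak convergence of (x_n) to 0.

6


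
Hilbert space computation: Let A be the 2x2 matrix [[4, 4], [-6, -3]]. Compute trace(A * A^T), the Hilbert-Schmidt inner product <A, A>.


trace(A * A^T) = sum of squares of all entries
= 4^2 + 4^2 + (-6)^2 + (-3)^2
= 16 + 16 + 36 + 9
= 77

77


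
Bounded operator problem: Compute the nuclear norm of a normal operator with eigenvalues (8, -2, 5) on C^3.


For a normal operator, singular values equal |eigenvalues|.
Trace norm = sum |lambda_i| = 8 + 2 + 5
= 15

15


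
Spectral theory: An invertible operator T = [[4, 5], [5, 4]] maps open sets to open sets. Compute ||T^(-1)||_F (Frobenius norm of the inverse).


det(T) = 4*4 - 5*5 = -9
T^(-1) = (1/-9) * [[4, -5], [-5, 4]] = [[-0.4444, 0.5556], [0.5556, -0.4444]]
||T^(-1)||_F^2 = (-0.4444)^2 + 0.5556^2 + 0.5556^2 + (-0.4444)^2 = 1.0123
||T^(-1)||_F = sqrt(1.0123) = 1.0062

1.0062


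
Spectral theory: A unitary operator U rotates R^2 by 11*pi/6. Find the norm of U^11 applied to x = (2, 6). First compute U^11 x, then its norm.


U is a rotation by theta = 11*pi/6
U^11 = rotation by 11*theta = 121*pi/6 = 1*pi/6 (mod 2*pi)
cos(1*pi/6) = 0.8660, sin(1*pi/6) = 0.5000
U^11 x = (0.8660 * 2 - 0.5000 * 6, 0.5000 * 2 + 0.8660 * 6)
= (-1.2679, 6.1962)
||U^11 x|| = sqrt((-1.2679)^2 + 6.1962^2) = sqrt(40.0000) = 6.3246

6.3246


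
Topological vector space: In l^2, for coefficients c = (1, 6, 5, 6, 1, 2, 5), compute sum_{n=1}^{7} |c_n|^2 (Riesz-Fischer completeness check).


sum |c_n|^2 = 1^2 + 6^2 + 5^2 + 6^2 + 1^2 + 2^2 + 5^2
= 1 + 36 + 25 + 36 + 1 + 4 + 25
= 128

128


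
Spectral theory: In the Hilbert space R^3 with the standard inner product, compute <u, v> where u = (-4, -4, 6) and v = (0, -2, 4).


Computing the standard inner product <u, v> = sum u_i * v_i
= -4*0 + -4*-2 + 6*4
= 0 + 8 + 24
= 32

32


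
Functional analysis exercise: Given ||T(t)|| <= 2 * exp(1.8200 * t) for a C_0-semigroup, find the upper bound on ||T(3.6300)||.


||T(3.6300)|| <= 2 * exp(1.8200 * 3.6300)
= 2 * exp(6.6066)
= 2 * 739.9629
= 1479.9257

1479.9257


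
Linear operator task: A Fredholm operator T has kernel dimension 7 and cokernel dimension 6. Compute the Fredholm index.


The Fredholm index is defined as ind(T) = dim(ker T) - dim(coker T)
= 7 - 6
= 1

1


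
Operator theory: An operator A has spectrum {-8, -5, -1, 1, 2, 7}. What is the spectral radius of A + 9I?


Spectrum of A + 9I = {1, 4, 8, 10, 11, 16}
Spectral radius = max |lambda| over the shifted spectrum
= max(1, 4, 8, 10, 11, 16) = 16

16


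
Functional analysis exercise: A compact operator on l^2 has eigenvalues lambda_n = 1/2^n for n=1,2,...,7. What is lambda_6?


The eigenvalue formula gives lambda_6 = 1/2^6
= 1/64
= 0.0156

0.0156


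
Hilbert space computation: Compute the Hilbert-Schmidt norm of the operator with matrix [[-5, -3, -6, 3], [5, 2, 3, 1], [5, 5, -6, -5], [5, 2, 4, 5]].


The Hilbert-Schmidt norm is sqrt(sum of squares of all entries).
Sum of squares = (-5)^2 + (-3)^2 + (-6)^2 + 3^2 + 5^2 + 2^2 + 3^2 + 1^2 + 5^2 + 5^2 + (-6)^2 + (-5)^2 + 5^2 + 2^2 + 4^2 + 5^2
= 25 + 9 + 36 + 9 + 25 + 4 + 9 + 1 + 25 + 25 + 36 + 25 + 25 + 4 + 16 + 25 = 299
||T||_HS = sqrt(299) = 17.2916

17.2916


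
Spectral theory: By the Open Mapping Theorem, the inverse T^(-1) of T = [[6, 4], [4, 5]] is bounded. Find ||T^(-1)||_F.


det(T) = 6*5 - 4*4 = 14
T^(-1) = (1/14) * [[5, -4], [-4, 6]] = [[0.3571, -0.2857], [-0.2857, 0.4286]]
||T^(-1)||_F^2 = 0.3571^2 + (-0.2857)^2 + (-0.2857)^2 + 0.4286^2 = 0.4745
||T^(-1)||_F = sqrt(0.4745) = 0.6888

0.6888


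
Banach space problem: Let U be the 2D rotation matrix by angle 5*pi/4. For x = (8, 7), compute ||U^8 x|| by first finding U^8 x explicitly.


U is a rotation by theta = 5*pi/4
U^8 = rotation by 8*theta = 40*pi/4 = 0*pi/4 (mod 2*pi)
cos(0*pi/4) = 1.0000, sin(0*pi/4) = 0.0000
U^8 x = (1.0000 * 8 - 0.0000 * 7, 0.0000 * 8 + 1.0000 * 7)
= (8.0000, 7.0000)
||U^8 x|| = sqrt(8.0000^2 + 7.0000^2) = sqrt(113.0000) = 10.6301

10.6301


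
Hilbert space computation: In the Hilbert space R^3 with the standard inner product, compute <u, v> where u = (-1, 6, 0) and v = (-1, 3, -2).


Computing the standard inner product <u, v> = sum u_i * v_i
= -1*-1 + 6*3 + 0*-2
= 1 + 18 + 0
= 19

19


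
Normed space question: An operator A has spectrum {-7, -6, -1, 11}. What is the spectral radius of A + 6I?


Spectrum of A + 6I = {-1, 0, 5, 17}
Spectral radius = max |lambda| over the shifted spectrum
= max(1, 0, 5, 17) = 17

17


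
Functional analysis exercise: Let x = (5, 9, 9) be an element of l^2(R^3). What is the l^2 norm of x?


The l^2 norm = (sum |x_i|^2)^(1/2)
Sum of 2th powers = 25 + 81 + 81 = 187
||x||_2 = (187)^(1/2) = 13.6748

13.6748


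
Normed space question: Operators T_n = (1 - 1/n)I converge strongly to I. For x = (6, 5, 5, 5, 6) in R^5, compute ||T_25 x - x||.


T_25 x - x = (1 - 1/25)x - x = -x/25
||x|| = sqrt(147) = 12.1244
||T_25 x - x|| = ||x||/25 = 12.1244/25 = 0.4850

0.4850


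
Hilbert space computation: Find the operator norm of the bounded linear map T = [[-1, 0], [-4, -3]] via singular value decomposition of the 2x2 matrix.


A^T A = [[17, 12], [12, 9]]
trace(A^T A) = 26, det(A^T A) = 9
discriminant = 26^2 - 4*9 = 640
Largest eigenvalue of A^T A = (trace + sqrt(disc))/2 = 25.6491
||T|| = sqrt(25.6491) = 5.0645

5.0645


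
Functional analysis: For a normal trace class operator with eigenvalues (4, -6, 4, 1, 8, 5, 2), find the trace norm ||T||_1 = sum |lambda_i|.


For a normal operator, singular values equal |eigenvalues|.
Trace norm = sum |lambda_i| = 4 + 6 + 4 + 1 + 8 + 5 + 2
= 30

30


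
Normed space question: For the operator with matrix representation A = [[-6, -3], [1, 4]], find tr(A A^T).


trace(A * A^T) = sum of squares of all entries
= (-6)^2 + (-3)^2 + 1^2 + 4^2
= 36 + 9 + 1 + 16
= 62

62


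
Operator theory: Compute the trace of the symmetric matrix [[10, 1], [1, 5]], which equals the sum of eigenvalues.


For a self-adjoint (symmetric) matrix, the eigenvalues are real.
The sum of eigenvalues equals the trace of the matrix.
trace = 10 + 5 = 15

15


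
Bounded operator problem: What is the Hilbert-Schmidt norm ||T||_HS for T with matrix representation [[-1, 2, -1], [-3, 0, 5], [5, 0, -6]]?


The Hilbert-Schmidt norm is sqrt(sum of squares of all entries).
Sum of squares = (-1)^2 + 2^2 + (-1)^2 + (-3)^2 + 0^2 + 5^2 + 5^2 + 0^2 + (-6)^2
= 1 + 4 + 1 + 9 + 0 + 25 + 25 + 0 + 36 = 101
||T||_HS = sqrt(101) = 10.0499

10.0499


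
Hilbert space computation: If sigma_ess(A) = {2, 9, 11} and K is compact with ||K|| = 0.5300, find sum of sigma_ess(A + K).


By Weyl's theorem, the essential spectrum is invariant under compact perturbations.
sigma_ess(A + K) = sigma_ess(A) = {2, 9, 11}
Sum = 2 + 9 + 11 = 22

22


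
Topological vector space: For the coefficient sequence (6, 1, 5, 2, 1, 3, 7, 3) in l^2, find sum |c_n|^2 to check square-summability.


sum |c_n|^2 = 6^2 + 1^2 + 5^2 + 2^2 + 1^2 + 3^2 + 7^2 + 3^2
= 36 + 1 + 25 + 4 + 1 + 9 + 49 + 9
= 134

134


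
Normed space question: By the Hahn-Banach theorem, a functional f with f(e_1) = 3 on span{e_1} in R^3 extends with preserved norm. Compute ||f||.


The norm of f is given by ||f|| = sup_{||x||=1} |f(x)|.
On span{e_1}, ||e_1|| = 1, so ||f|| = |f(e_1)| / ||e_1||
= |3| / 1 = 3.0000

3.0000


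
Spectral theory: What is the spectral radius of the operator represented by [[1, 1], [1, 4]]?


For a 2x2 matrix, eigenvalues satisfy lambda^2 - (trace)*lambda + det = 0
trace = 1 + 4 = 5
det = 1*4 - 1*1 = 3
discriminant = 5^2 - 4*(3) = 13
spectral radius = max |eigenvalue| = 4.3028

4.3028


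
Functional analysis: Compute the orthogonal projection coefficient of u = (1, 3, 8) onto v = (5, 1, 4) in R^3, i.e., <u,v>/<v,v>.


Computing <u,v> = 1*5 + 3*1 + 8*4 = 40
Computing <v,v> = 5^2 + 1^2 + 4^2 = 42
Projection coefficient = 40/42 = 0.9524

0.9524


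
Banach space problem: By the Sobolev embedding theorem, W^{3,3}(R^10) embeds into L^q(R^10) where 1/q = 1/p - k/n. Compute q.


Using the Sobolev embedding formula: 1/q = 1/p - k/n
1/q = 1/3 - 3/10 = 1/30
q = 1/(1/30) = 30

30.0000


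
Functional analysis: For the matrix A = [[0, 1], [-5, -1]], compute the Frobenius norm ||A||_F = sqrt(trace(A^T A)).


||A||_F^2 = sum a_ij^2
= 0^2 + 1^2 + (-5)^2 + (-1)^2
= 0 + 1 + 25 + 1 = 27
||A||_F = sqrt(27) = 5.1962

5.1962


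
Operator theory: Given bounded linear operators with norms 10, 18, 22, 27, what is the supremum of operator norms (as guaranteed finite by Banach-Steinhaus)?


By the Uniform Boundedness Principle, the supremum of norms is finite.
sup_k ||T_k|| = max(10, 18, 22, 27) = 27

27


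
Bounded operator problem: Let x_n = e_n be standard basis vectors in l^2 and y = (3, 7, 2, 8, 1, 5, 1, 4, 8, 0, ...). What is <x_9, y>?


x_9 = e_9 is the standard basis vector with 1 in position 9.
<x_9, y> = y_9 = 8
As n -> infinity, <x_n, y> -> 0, confirming weak convergence of (x_n) to 0.

8


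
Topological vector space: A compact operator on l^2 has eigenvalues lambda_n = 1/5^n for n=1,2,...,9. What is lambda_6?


The eigenvalue formula gives lambda_6 = 1/5^6
= 1/15625
= 6.4000e-05

6.4000e-05


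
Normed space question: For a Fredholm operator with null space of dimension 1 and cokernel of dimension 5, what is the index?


The Fredholm index is defined as ind(T) = dim(ker T) - dim(coker T)
= 1 - 5
= -4

-4


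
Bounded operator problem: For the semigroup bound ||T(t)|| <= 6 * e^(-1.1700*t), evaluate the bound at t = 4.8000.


||T(4.8000)|| <= 6 * exp(-1.1700 * 4.8000)
= 6 * exp(-5.6160)
= 6 * 0.0036
= 0.0218

0.0218


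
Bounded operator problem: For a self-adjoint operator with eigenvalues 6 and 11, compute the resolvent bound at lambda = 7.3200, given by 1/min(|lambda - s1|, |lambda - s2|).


dist(7.3200, {6, 11}) = min(|7.3200 - 6|, |7.3200 - 11|)
= min(1.3200, 3.6800) = 1.3200
Resolvent bound = 1/1.3200 = 0.7576

0.7576


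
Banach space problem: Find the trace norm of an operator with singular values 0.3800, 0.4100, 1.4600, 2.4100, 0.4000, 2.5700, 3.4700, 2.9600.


The nuclear norm is the sum of all singular values.
||T||_1 = 0.3800 + 0.4100 + 1.4600 + 2.4100 + 0.4000 + 2.5700 + 3.4700 + 2.9600
= 14.0600

14.0600


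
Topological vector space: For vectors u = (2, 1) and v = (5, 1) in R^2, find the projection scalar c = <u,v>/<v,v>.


Computing <u,v> = 2*5 + 1*1 = 11
Computing <v,v> = 5^2 + 1^2 = 26
Projection coefficient = 11/26 = 0.4231

0.4231


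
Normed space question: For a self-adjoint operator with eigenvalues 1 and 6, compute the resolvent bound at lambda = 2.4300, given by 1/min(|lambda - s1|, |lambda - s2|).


dist(2.4300, {1, 6}) = min(|2.4300 - 1|, |2.4300 - 6|)
= min(1.4300, 3.5700) = 1.4300
Resolvent bound = 1/1.4300 = 0.6993

0.6993


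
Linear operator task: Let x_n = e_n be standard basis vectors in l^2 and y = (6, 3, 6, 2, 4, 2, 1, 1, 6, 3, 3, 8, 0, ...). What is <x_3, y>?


x_3 = e_3 is the standard basis vector with 1 in position 3.
<x_3, y> = y_3 = 6
As n -> infinity, <x_n, y> -> 0, confirming weak convergence of (x_n) to 0.

6


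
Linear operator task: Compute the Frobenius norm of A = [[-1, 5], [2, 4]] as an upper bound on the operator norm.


||A||_F^2 = sum a_ij^2
= (-1)^2 + 5^2 + 2^2 + 4^2
= 1 + 25 + 4 + 16 = 46
||A||_F = sqrt(46) = 6.7823

6.7823


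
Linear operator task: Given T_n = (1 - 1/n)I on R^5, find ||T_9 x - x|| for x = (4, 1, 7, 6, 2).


T_9 x - x = (1 - 1/9)x - x = -x/9
||x|| = sqrt(106) = 10.2956
||T_9 x - x|| = ||x||/9 = 10.2956/9 = 1.1440

1.1440


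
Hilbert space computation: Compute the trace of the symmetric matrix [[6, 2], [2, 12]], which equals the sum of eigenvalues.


For a self-adjoint (symmetric) matrix, the eigenvalues are real.
The sum of eigenvalues equals the trace of the matrix.
trace = 6 + 12 = 18

18


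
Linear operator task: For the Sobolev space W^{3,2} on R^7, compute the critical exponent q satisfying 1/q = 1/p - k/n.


Using the Sobolev embedding formula: 1/q = 1/p - k/n
1/q = 1/2 - 3/7 = 1/14
q = 1/(1/14) = 14

14.0000


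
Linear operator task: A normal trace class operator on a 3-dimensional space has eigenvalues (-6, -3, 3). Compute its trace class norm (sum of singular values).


For a normal operator, singular values equal |eigenvalues|.
Trace norm = sum |lambda_i| = 6 + 3 + 3
= 12

12


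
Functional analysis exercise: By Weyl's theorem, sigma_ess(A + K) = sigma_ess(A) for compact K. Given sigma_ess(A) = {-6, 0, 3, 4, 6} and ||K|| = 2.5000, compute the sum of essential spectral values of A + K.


By Weyl's theorem, the essential spectrum is invariant under compact perturbations.
sigma_ess(A + K) = sigma_ess(A) = {-6, 0, 3, 4, 6}
Sum = -6 + 0 + 3 + 4 + 6 = 7

7


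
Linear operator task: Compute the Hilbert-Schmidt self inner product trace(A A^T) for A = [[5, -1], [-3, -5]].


trace(A * A^T) = sum of squares of all entries
= 5^2 + (-1)^2 + (-3)^2 + (-5)^2
= 25 + 1 + 9 + 25
= 60

60


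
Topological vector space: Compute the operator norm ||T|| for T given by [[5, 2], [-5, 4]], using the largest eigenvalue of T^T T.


A^T A = [[50, -10], [-10, 20]]
trace(A^T A) = 70, det(A^T A) = 900
discriminant = 70^2 - 4*900 = 1300
Largest eigenvalue of A^T A = (trace + sqrt(disc))/2 = 53.0278
||T|| = sqrt(53.0278) = 7.2820

7.2820


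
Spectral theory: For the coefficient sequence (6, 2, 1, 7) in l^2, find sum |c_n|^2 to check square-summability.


sum |c_n|^2 = 6^2 + 2^2 + 1^2 + 7^2
= 36 + 4 + 1 + 49
= 90

90


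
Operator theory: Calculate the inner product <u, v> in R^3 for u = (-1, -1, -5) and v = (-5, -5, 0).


Computing the standard inner product <u, v> = sum u_i * v_i
= -1*-5 + -1*-5 + -5*0
= 5 + 5 + 0
= 10

10


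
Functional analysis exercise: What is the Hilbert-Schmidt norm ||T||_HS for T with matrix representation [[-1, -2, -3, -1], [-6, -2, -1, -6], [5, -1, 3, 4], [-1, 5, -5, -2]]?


The Hilbert-Schmidt norm is sqrt(sum of squares of all entries).
Sum of squares = (-1)^2 + (-2)^2 + (-3)^2 + (-1)^2 + (-6)^2 + (-2)^2 + (-1)^2 + (-6)^2 + 5^2 + (-1)^2 + 3^2 + 4^2 + (-1)^2 + 5^2 + (-5)^2 + (-2)^2
= 1 + 4 + 9 + 1 + 36 + 4 + 1 + 36 + 25 + 1 + 9 + 16 + 1 + 25 + 25 + 4 = 198
||T||_HS = sqrt(198) = 14.0712

14.0712


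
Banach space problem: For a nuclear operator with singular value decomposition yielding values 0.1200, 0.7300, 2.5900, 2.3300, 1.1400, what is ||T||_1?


The nuclear norm is the sum of all singular values.
||T||_1 = 0.1200 + 0.7300 + 2.5900 + 2.3300 + 1.1400
= 6.9100

6.9100


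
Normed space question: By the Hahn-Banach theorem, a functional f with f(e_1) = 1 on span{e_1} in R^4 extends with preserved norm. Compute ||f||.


The norm of f is given by ||f|| = sup_{||x||=1} |f(x)|.
On span{e_1}, ||e_1|| = 1, so ||f|| = |f(e_1)| / ||e_1||
= |1| / 1 = 1.0000

1.0000


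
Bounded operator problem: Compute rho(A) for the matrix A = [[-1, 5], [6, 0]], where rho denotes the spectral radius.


For a 2x2 matrix, eigenvalues satisfy lambda^2 - (trace)*lambda + det = 0
trace = -1 + 0 = -1
det = -1*0 - 5*6 = -30
discriminant = (-1)^2 - 4*(-30) = 121
spectral radius = max |eigenvalue| = 6.0000

6.0000


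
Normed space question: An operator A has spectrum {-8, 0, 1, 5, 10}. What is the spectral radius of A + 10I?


Spectrum of A + 10I = {2, 10, 11, 15, 20}
Spectral radius = max |lambda| over the shifted spectrum
= max(2, 10, 11, 15, 20) = 20

20


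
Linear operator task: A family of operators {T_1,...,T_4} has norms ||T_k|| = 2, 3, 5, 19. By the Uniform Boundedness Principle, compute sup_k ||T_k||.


By the Uniform Boundedness Principle, the supremum of norms is finite.
sup_k ||T_k|| = max(2, 3, 5, 19) = 19

19


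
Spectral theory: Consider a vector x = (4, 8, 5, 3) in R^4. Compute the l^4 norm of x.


The l^4 norm = (sum |x_i|^4)^(1/4)
Sum of 4th powers = 256 + 4096 + 625 + 81 = 5058
||x||_4 = (5058)^(1/4) = 8.4332

8.4332


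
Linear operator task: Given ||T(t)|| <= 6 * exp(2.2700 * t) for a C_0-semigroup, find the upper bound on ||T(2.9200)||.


||T(2.9200)|| <= 6 * exp(2.2700 * 2.9200)
= 6 * exp(6.6284)
= 6 * 756.2712
= 4537.6270

4537.6270


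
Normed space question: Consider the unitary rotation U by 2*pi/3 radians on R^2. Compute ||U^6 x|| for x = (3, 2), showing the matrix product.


U is a rotation by theta = 2*pi/3
U^6 = rotation by 6*theta = 12*pi/3 = 0*pi/3 (mod 2*pi)
cos(0*pi/3) = 1.0000, sin(0*pi/3) = 0.0000
U^6 x = (1.0000 * 3 - 0.0000 * 2, 0.0000 * 3 + 1.0000 * 2)
= (3.0000, 2.0000)
||U^6 x|| = sqrt(3.0000^2 + 2.0000^2) = sqrt(13.0000) = 3.6056

3.6056


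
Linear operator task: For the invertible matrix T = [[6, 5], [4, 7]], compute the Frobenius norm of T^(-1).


det(T) = 6*7 - 5*4 = 22
T^(-1) = (1/22) * [[7, -5], [-4, 6]] = [[0.3182, -0.2273], [-0.1818, 0.2727]]
||T^(-1)||_F^2 = 0.3182^2 + (-0.2273)^2 + (-0.1818)^2 + 0.2727^2 = 0.2603
||T^(-1)||_F = sqrt(0.2603) = 0.5102

0.5102


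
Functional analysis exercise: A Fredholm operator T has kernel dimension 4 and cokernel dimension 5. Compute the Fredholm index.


The Fredholm index is defined as ind(T) = dim(ker T) - dim(coker T)
= 4 - 5
= -1

-1


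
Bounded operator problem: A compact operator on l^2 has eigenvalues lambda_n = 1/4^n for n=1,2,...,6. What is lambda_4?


The eigenvalue formula gives lambda_4 = 1/4^4
= 1/256
= 0.0039

0.0039


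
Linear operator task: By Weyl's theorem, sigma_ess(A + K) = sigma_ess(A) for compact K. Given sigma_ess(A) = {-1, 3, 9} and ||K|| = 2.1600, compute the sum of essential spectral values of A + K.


By Weyl's theorem, the essential spectrum is invariant under compact perturbations.
sigma_ess(A + K) = sigma_ess(A) = {-1, 3, 9}
Sum = -1 + 3 + 9 = 11

11


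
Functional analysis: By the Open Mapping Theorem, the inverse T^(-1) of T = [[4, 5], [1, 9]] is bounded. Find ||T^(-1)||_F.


det(T) = 4*9 - 5*1 = 31
T^(-1) = (1/31) * [[9, -5], [-1, 4]] = [[0.2903, -0.1613], [-0.0323, 0.1290]]
||T^(-1)||_F^2 = 0.2903^2 + (-0.1613)^2 + (-0.0323)^2 + 0.1290^2 = 0.1280
||T^(-1)||_F = sqrt(0.1280) = 0.3578

0.3578


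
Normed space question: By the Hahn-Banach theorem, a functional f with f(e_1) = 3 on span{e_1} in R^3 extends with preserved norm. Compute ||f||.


The norm of f is given by ||f|| = sup_{||x||=1} |f(x)|.
On span{e_1}, ||e_1|| = 1, so ||f|| = |f(e_1)| / ||e_1||
= |3| / 1 = 3.0000

3.0000


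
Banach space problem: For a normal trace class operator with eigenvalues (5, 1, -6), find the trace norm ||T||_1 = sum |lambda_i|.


For a normal operator, singular values equal |eigenvalues|.
Trace norm = sum |lambda_i| = 5 + 1 + 6
= 12

12


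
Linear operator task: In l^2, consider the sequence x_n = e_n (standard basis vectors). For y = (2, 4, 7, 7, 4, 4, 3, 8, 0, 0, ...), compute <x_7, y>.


x_7 = e_7 is the standard basis vector with 1 in position 7.
<x_7, y> = y_7 = 3
As n -> infinity, <x_n, y> -> 0, confirming weak convergence of (x_n) to 0.

3


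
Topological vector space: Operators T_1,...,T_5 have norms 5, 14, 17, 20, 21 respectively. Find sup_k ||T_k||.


By the Uniform Boundedness Principle, the supremum of norms is finite.
sup_k ||T_k|| = max(5, 14, 17, 20, 21) = 21

21


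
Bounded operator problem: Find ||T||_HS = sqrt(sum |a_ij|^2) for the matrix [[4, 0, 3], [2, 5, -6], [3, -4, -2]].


The Hilbert-Schmidt norm is sqrt(sum of squares of all entries).
Sum of squares = 4^2 + 0^2 + 3^2 + 2^2 + 5^2 + (-6)^2 + 3^2 + (-4)^2 + (-2)^2
= 16 + 0 + 9 + 4 + 25 + 36 + 9 + 16 + 4 = 119
||T||_HS = sqrt(119) = 10.9087

10.9087


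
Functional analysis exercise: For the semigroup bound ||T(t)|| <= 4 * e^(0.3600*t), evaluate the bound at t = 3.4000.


||T(3.4000)|| <= 4 * exp(0.3600 * 3.4000)
= 4 * exp(1.2240)
= 4 * 3.4008
= 13.6031

13.6031


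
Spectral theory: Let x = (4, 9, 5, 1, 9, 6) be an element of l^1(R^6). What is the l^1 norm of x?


The l^1 norm equals the sum of absolute values of all components.
||x||_1 = 4 + 9 + 5 + 1 + 9 + 6
= 34

34.0000


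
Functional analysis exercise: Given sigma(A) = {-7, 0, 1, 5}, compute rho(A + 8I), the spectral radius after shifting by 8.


Spectrum of A + 8I = {1, 8, 9, 13}
Spectral radius = max |lambda| over the shifted spectrum
= max(1, 8, 9, 13) = 13

13


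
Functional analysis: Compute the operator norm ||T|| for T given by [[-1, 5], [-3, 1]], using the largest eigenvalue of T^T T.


A^T A = [[10, -8], [-8, 26]]
trace(A^T A) = 36, det(A^T A) = 196
discriminant = 36^2 - 4*196 = 512
Largest eigenvalue of A^T A = (trace + sqrt(disc))/2 = 29.3137
||T|| = sqrt(29.3137) = 5.4142

5.4142


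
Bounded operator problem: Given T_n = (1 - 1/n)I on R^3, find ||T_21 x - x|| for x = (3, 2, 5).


T_21 x - x = (1 - 1/21)x - x = -x/21
||x|| = sqrt(38) = 6.1644
||T_21 x - x|| = ||x||/21 = 6.1644/21 = 0.2935

0.2935


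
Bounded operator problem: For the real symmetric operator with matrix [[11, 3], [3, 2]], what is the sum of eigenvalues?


For a self-adjoint (symmetric) matrix, the eigenvalues are real.
The sum of eigenvalues equals the trace of the matrix.
trace = 11 + 2 = 13

13


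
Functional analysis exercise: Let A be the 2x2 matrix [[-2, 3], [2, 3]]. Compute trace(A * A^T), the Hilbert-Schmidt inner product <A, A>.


trace(A * A^T) = sum of squares of all entries
= (-2)^2 + 3^2 + 2^2 + 3^2
= 4 + 9 + 4 + 9
= 26

26


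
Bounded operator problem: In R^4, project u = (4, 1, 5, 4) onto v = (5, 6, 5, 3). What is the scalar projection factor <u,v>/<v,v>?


Computing <u,v> = 4*5 + 1*6 + 5*5 + 4*3 = 63
Computing <v,v> = 5^2 + 6^2 + 5^2 + 3^2 = 95
Projection coefficient = 63/95 = 0.6632

0.6632


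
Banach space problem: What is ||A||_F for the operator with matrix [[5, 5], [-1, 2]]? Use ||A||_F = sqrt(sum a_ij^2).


||A||_F^2 = sum a_ij^2
= 5^2 + 5^2 + (-1)^2 + 2^2
= 25 + 25 + 1 + 4 = 55
||A||_F = sqrt(55) = 7.4162

7.4162


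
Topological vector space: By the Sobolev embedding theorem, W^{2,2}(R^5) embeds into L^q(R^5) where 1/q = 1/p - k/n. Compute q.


Using the Sobolev embedding formula: 1/q = 1/p - k/n
1/q = 1/2 - 2/5 = 1/10
q = 1/(1/10) = 10

10.0000


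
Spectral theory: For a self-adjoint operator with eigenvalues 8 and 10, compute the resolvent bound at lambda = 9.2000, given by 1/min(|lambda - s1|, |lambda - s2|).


dist(9.2000, {8, 10}) = min(|9.2000 - 8|, |9.2000 - 10|)
= min(1.2000, 0.8000) = 0.8000
Resolvent bound = 1/0.8000 = 1.2500

1.2500
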